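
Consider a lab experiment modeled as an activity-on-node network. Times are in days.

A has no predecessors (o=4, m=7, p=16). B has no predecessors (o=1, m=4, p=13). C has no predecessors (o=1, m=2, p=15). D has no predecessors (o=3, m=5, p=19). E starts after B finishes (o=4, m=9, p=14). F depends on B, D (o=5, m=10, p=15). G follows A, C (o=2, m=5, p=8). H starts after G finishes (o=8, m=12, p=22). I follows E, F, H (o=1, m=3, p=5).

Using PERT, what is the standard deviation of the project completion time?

3.30 days

te_A = (4 + 4·7 + 16)/6 = 48/6 = 8; σ²_A = ((16−4)/6)² = 4.000
te_B = (1 + 4·4 + 13)/6 = 30/6 = 5; σ²_B = ((13−1)/6)² = 4.000
te_C = (1 + 4·2 + 15)/6 = 24/6 = 4; σ²_C = ((15−1)/6)² = 5.444
te_D = (3 + 4·5 + 19)/6 = 42/6 = 7; σ²_D = ((19−3)/6)² = 7.111
te_E = (4 + 4·9 + 14)/6 = 54/6 = 9; σ²_E = ((14−4)/6)² = 2.778
te_F = (5 + 4·10 + 15)/6 = 60/6 = 10; σ²_F = ((15−5)/6)² = 2.778
te_G = (2 + 4·5 + 8)/6 = 30/6 = 5; σ²_G = ((8−2)/6)² = 1.000
te_H = (8 + 4·12 + 22)/6 = 78/6 = 13; σ²_H = ((22−8)/6)² = 5.444
te_I = (1 + 4·3 + 5)/6 = 18/6 = 3; σ²_I = ((5−1)/6)² = 0.444

Forward pass:
ES_A = 0; EF_A = 8
ES_B = 0; EF_B = 5
ES_C = 0; EF_C = 4
ES_D = 0; EF_D = 7
ES_E = 5; EF_E = 5+9 = 14
ES_F = max(EF_B=5, EF_D=7) = 7; EF_F = 7+10 = 17
ES_G = max(EF_A=8, EF_C=4) = 8; EF_G = 8+5 = 13
ES_H = 13; EF_H = 13+13 = 26
ES_I = max(EF_E=14, EF_F=17, EF_H=26) = 26; EF_I = 26+3 = 29
Expected project duration μ = 29 days. Critical path: A → G → H → I.

Variance along critical path = 4.000 + 1.000 + 5.444 + 0.444 = 10.889
σ = √10.889 = 3.300 days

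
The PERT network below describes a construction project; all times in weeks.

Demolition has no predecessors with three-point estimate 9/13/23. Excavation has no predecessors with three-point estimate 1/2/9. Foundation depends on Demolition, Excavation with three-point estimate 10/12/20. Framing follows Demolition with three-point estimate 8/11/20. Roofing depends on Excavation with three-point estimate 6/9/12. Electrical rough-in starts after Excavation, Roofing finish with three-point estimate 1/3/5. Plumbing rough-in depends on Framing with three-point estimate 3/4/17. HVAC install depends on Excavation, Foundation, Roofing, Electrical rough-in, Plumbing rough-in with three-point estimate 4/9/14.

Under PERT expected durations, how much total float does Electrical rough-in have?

17 weeks

te_Demolition = (9 + 4·13 + 23)/6 = 84/6 = 14
te_Excavation = (1 + 4·2 + 9)/6 = 18/6 = 3
te_Foundation = (10 + 4·12 + 20)/6 = 78/6 = 13
te_Framing = (8 + 4·11 + 20)/6 = 72/6 = 12
te_Roofing = (6 + 4·9 + 12)/6 = 54/6 = 9
te_Electrical rough-in = (1 + 4·3 + 5)/6 = 18/6 = 3
te_Plumbing rough-in = (3 + 4·4 + 17)/6 = 36/6 = 6
te_HVAC install = (4 + 4·9 + 14)/6 = 54/6 = 9

Forward pass:
ES_Demolition = 0; EF_Demolition = 14
ES_Excavation = 0; EF_Excavation = 3
ES_Foundation = max(EF_Demolition=14, EF_Excavation=3) = 14; EF_Foundation = 14+13 = 27
ES_Framing = 14; EF_Framing = 14+12 = 26
ES_Roofing = 3; EF_Roofing = 3+9 = 12
ES_Electrical rough-in = max(EF_Excavation=3, EF_Roofing=12) = 12; EF_Electrical rough-in = 12+3 = 15
ES_Plumbing rough-in = 26; EF_Plumbing rough-in = 26+6 = 32
ES_HVAC install = max(EF_Excavation=3, EF_Foundation=27, EF_Roofing=12, EF_Electrical rough-in=15, EF_Plumbing rough-in=32) = 32; EF_HVAC install = 32+9 = 41
Expected project duration μ = 41 weeks. Critical path: Demolition → Framing → Plumbing rough-in → HVAC install.

Backward pass:
LF_HVAC install = 41; LS_HVAC install = 41−9 = 32
LF_Plumbing rough-in = LS_HVAC install = 32; LS_Plumbing rough-in = 32−6 = 26
LF_Electrical rough-in = LS_HVAC install = 32; LS_Electrical rough-in = 32−3 = 29
LF_Roofing = min(LS_Electrical rough-in=29, LS_HVAC install=32) = 29; LS_Roofing = 29−9 = 20
LF_Framing = LS_Plumbing rough-in = 26; LS_Framing = 26−12 = 14
LF_Foundation = LS_HVAC install = 32; LS_Foundation = 32−13 = 19
LF_Excavation = min(LS_Foundation=19, LS_Roofing=20, LS_Electrical rough-in=29, LS_HVAC install=32) = 19; LS_Excavation = 19−3 = 16
LF_Demolition = min(LS_Foundation=19, LS_Framing=14) = 14; LS_Demolition = 14−14 = 0
Slack_Electrical rough-in = LS_Electrical rough-in − ES_Electrical rough-in = 29 − 12 = 17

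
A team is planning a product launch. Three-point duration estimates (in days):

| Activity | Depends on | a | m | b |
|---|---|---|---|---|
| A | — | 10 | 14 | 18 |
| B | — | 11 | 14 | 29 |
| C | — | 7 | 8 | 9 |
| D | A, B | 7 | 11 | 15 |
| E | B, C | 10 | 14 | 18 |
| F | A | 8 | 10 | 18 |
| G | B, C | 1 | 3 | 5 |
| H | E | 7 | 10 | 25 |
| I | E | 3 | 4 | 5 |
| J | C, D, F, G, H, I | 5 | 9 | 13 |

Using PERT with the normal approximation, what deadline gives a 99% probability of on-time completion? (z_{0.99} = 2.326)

61.8 days

te_A = (10 + 4·14 + 18)/6 = 84/6 = 14; σ²_A = ((18−10)/6)² = 1.778
te_B = (11 + 4·14 + 29)/6 = 96/6 = 16; σ²_B = ((29−11)/6)² = 9.000
te_C = (7 + 4·8 + 9)/6 = 48/6 = 8; σ²_C = ((9−7)/6)² = 0.111
te_D = (7 + 4·11 + 15)/6 = 66/6 = 11; σ²_D = ((15−7)/6)² = 1.778
te_E = (10 + 4·14 + 18)/6 = 84/6 = 14; σ²_E = ((18−10)/6)² = 1.778
te_F = (8 + 4·10 + 18)/6 = 66/6 = 11; σ²_F = ((18−8)/6)² = 2.778
te_G = (1 + 4·3 + 5)/6 = 18/6 = 3; σ²_G = ((5−1)/6)² = 0.444
te_H = (7 + 4·10 + 25)/6 = 72/6 = 12; σ²_H = ((25−7)/6)² = 9.000
te_I = (3 + 4·4 + 5)/6 = 24/6 = 4; σ²_I = ((5−3)/6)² = 0.111
te_J = (5 + 4·9 + 13)/6 = 54/6 = 9; σ²_J = ((13−5)/6)² = 1.778

Forward pass:
ES_A = 0; EF_A = 14
ES_B = 0; EF_B = 16
ES_C = 0; EF_C = 8
ES_D = max(EF_A=14, EF_B=16) = 16; EF_D = 16+11 = 27
ES_E = max(EF_B=16, EF_C=8) = 16; EF_E = 16+14 = 30
ES_F = 14; EF_F = 14+11 = 25
ES_G = max(EF_B=16, EF_C=8) = 16; EF_G = 16+3 = 19
ES_H = 30; EF_H = 30+12 = 42
ES_I = 30; EF_I = 30+4 = 34
ES_J = max(EF_C=8, EF_D=27, EF_F=25, EF_G=19, EF_H=42, EF_I=34) = 42; EF_J = 42+9 = 51
Expected project duration μ = 51 days. Critical path: B → E → H → J.

Variance along critical path = 9.000 + 1.778 + 9.000 + 1.778 = 21.556; σ = 4.643 days.
D = μ + z·σ = 51 + 2.326·4.643 = 61.8 days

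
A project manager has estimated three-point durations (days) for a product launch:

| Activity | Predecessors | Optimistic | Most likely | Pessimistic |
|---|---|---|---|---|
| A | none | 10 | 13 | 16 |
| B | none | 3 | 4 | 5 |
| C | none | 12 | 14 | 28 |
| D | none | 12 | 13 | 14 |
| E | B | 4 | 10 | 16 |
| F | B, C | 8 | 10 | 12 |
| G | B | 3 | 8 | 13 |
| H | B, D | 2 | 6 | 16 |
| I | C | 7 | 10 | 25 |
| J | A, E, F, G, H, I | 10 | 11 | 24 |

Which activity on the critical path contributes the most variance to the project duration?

I

te_A = (10 + 4·13 + 16)/6 = 78/6 = 13; σ²_A = ((16−10)/6)² = 1.000
te_B = (3 + 4·4 + 5)/6 = 24/6 = 4; σ²_B = ((5−3)/6)² = 0.111
te_C = (12 + 4·14 + 28)/6 = 96/6 = 16; σ²_C = ((28−12)/6)² = 7.111
te_D = (12 + 4·13 + 14)/6 = 78/6 = 13; σ²_D = ((14−12)/6)² = 0.111
te_E = (4 + 4·10 + 16)/6 = 60/6 = 10; σ²_E = ((16−4)/6)² = 4.000
te_F = (8 + 4·10 + 12)/6 = 60/6 = 10; σ²_F = ((12−8)/6)² = 0.444
te_G = (3 + 4·8 + 13)/6 = 48/6 = 8; σ²_G = ((13−3)/6)² = 2.778
te_H = (2 + 4·6 + 16)/6 = 42/6 = 7; σ²_H = ((16−2)/6)² = 5.444
te_I = (7 + 4·10 + 25)/6 = 72/6 = 12; σ²_I = ((25−7)/6)² = 9.000
te_J = (10 + 4·11 + 24)/6 = 78/6 = 13; σ²_J = ((24−10)/6)² = 5.444

Forward pass:
ES_A = 0; EF_A = 13
ES_B = 0; EF_B = 4
ES_C = 0; EF_C = 16
ES_D = 0; EF_D = 13
ES_E = 4; EF_E = 4+10 = 14
ES_F = max(EF_B=4, EF_C=16) = 16; EF_F = 16+10 = 26
ES_G = 4; EF_G = 4+8 = 12
ES_H = max(EF_B=4, EF_D=13) = 13; EF_H = 13+7 = 20
ES_I = 16; EF_I = 16+12 = 28
ES_J = max(EF_A=13, EF_E=14, EF_F=26, EF_G=12, EF_H=20, EF_I=28) = 28; EF_J = 28+13 = 41
Expected project duration μ = 41 days. Critical path: C → I → J.

Variances on critical path: σ²_C=7.111, σ²_I=9.000, σ²_J=5.444.
Largest is σ²_I = 9.000.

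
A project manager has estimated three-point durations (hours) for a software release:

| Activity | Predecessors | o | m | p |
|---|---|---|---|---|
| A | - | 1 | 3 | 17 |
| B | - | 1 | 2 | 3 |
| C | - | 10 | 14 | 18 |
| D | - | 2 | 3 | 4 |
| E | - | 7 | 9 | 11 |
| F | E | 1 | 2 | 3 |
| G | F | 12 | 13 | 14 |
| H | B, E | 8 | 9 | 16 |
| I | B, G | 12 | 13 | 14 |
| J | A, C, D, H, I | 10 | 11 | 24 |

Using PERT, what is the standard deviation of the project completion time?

2.49 hours

te_A = (1 + 4·3 + 17)/6 = 30/6 = 5; σ²_A = ((17−1)/6)² = 7.111
te_B = (1 + 4·2 + 3)/6 = 12/6 = 2; σ²_B = ((3−1)/6)² = 0.111
te_C = (10 + 4·14 + 18)/6 = 84/6 = 14; σ²_C = ((18−10)/6)² = 1.778
te_D = (2 + 4·3 + 4)/6 = 18/6 = 3; σ²_D = ((4−2)/6)² = 0.111
te_E = (7 + 4·9 + 11)/6 = 54/6 = 9; σ²_E = ((11−7)/6)² = 0.444
te_F = (1 + 4·2 + 3)/6 = 12/6 = 2; σ²_F = ((3−1)/6)² = 0.111
te_G = (12 + 4·13 + 14)/6 = 78/6 = 13; σ²_G = ((14−12)/6)² = 0.111
te_H = (8 + 4·9 + 16)/6 = 60/6 = 10; σ²_H = ((16−8)/6)² = 1.778
te_I = (12 + 4·13 + 14)/6 = 78/6 = 13; σ²_I = ((14−12)/6)² = 0.111
te_J = (10 + 4·11 + 24)/6 = 78/6 = 13; σ²_J = ((24−10)/6)² = 5.444

Forward pass:
ES_A = 0; EF_A = 5
ES_B = 0; EF_B = 2
ES_C = 0; EF_C = 14
ES_D = 0; EF_D = 3
ES_E = 0; EF_E = 9
ES_F = 9; EF_F = 9+2 = 11
ES_G = 11; EF_G = 11+13 = 24
ES_H = max(EF_B=2, EF_E=9) = 9; EF_H = 9+10 = 19
ES_I = max(EF_B=2, EF_G=24) = 24; EF_I = 24+13 = 37
ES_J = max(EF_A=5, EF_C=14, EF_D=3, EF_H=19, EF_I=37) = 37; EF_J = 37+13 = 50
Expected project duration μ = 50 hours. Critical path: E → F → G → I → J.

Variance along critical path = 0.444 + 0.111 + 0.111 + 0.111 + 5.444 = 6.222
σ = √6.222 = 2.494 hours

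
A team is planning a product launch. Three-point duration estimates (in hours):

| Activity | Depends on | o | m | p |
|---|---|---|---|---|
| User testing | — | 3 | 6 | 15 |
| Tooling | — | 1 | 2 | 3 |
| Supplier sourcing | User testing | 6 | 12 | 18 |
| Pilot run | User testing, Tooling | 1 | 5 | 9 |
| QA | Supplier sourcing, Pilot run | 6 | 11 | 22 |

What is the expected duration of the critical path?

te_User testing = (3 + 4·6 + 15)/6 = 42/6 = 7
te_Tooling = (1 + 4·2 + 3)/6 = 12/6 = 2
te_Supplier sourcing = (6 + 4·12 + 18)/6 = 72/6 = 12
te_Pilot run = (1 + 4·5 + 9)/6 = 30/6 = 5
te_QA = (6 + 4·11 + 22)/6 = 72/6 = 12

Forward pass:
ES_User testing = 0; EF_User testing = 7
ES_Tooling = 0; EF_Tooling = 2
ES_Supplier sourcing = 7; EF_Supplier sourcing = 7+12 = 19
ES_Pilot run = max(EF_User testing=7, EF_Tooling=2) = 7; EF_Pilot run = 7+5 = 12
ES_QA = max(EF_Supplier sourcing=19, EF_Pilot run=12) = 19; EF_QA = 19+12 = 31
Expected project duration μ = 31 hours. Critical path: User testing → Supplier sourcing → QA.

31 hours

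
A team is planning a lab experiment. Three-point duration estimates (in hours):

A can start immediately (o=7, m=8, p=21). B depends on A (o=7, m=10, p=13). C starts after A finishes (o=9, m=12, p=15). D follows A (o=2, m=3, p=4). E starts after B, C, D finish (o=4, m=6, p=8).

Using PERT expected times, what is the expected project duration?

te_A = (7 + 4·8 + 21)/6 = 60/6 = 10
te_B = (7 + 4·10 + 13)/6 = 60/6 = 10
te_C = (9 + 4·12 + 15)/6 = 72/6 = 12
te_D = (2 + 4·3 + 4)/6 = 18/6 = 3
te_E = (4 + 4·6 + 8)/6 = 36/6 = 6

Forward pass:
ES_A = 0; EF_A = 10
ES_B = 10; EF_B = 10+10 = 20
ES_C = 10; EF_C = 10+12 = 22
ES_D = 10; EF_D = 10+3 = 13
ES_E = max(EF_B=20, EF_C=22, EF_D=13) = 22; EF_E = 22+6 = 28
Expected project duration μ = 28 hours. Critical path: A → C → E.

28 hours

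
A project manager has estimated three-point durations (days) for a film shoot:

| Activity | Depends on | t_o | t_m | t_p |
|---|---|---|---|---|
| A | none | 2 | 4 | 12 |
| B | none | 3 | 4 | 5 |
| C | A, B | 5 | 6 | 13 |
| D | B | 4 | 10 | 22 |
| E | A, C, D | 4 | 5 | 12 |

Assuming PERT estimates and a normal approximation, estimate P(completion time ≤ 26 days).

0.935

te_A = (2 + 4·4 + 12)/6 = 30/6 = 5; σ²_A = ((12−2)/6)² = 2.778
te_B = (3 + 4·4 + 5)/6 = 24/6 = 4; σ²_B = ((5−3)/6)² = 0.111
te_C = (5 + 4·6 + 13)/6 = 42/6 = 7; σ²_C = ((13−5)/6)² = 1.778
te_D = (4 + 4·10 + 22)/6 = 66/6 = 11; σ²_D = ((22−4)/6)² = 9.000
te_E = (4 + 4·5 + 12)/6 = 36/6 = 6; σ²_E = ((12−4)/6)² = 1.778

Forward pass:
ES_A = 0; EF_A = 5
ES_B = 0; EF_B = 4
ES_C = max(EF_A=5, EF_B=4) = 5; EF_C = 5+7 = 12
ES_D = 4; EF_D = 4+11 = 15
ES_E = max(EF_A=5, EF_C=12, EF_D=15) = 15; EF_E = 15+6 = 21
Expected project duration μ = 21 days. Critical path: B → D → E.

Variance along critical path = 0.111 + 9.000 + 1.778 = 10.889; σ = √10.889 = 3.300 days.
Z = (26 − 21) / 3.300 = 1.515
P(T ≤ 26) = Φ(1.515) ≈ 0.935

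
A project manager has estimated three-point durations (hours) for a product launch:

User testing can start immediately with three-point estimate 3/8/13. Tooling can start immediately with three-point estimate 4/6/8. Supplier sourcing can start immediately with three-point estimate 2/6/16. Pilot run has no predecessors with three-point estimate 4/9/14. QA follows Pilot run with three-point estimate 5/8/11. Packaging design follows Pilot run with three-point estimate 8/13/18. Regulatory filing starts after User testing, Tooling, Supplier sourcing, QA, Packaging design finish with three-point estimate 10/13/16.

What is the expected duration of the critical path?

te_User testing = (3 + 4·8 + 13)/6 = 48/6 = 8
te_Tooling = (4 + 4·6 + 8)/6 = 36/6 = 6
te_Supplier sourcing = (2 + 4·6 + 16)/6 = 42/6 = 7
te_Pilot run = (4 + 4·9 + 14)/6 = 54/6 = 9
te_QA = (5 + 4·8 + 11)/6 = 48/6 = 8
te_Packaging design = (8 + 4·13 + 18)/6 = 78/6 = 13
te_Regulatory filing = (10 + 4·13 + 16)/6 = 78/6 = 13

Forward pass:
ES_User testing = 0; EF_User testing = 8
ES_Tooling = 0; EF_Tooling = 6
ES_Supplier sourcing = 0; EF_Supplier sourcing = 7
ES_Pilot run = 0; EF_Pilot run = 9
ES_QA = 9; EF_QA = 9+8 = 17
ES_Packaging design = 9; EF_Packaging design = 9+13 = 22
ES_Regulatory filing = max(EF_User testing=8, EF_Tooling=6, EF_Supplier sourcing=7, EF_QA=17, EF_Packaging design=22) = 22; EF_Regulatory filing = 22+13 = 35
Expected project duration μ = 35 hours. Critical path: Pilot run → Packaging design → Regulatory filing.

35 hours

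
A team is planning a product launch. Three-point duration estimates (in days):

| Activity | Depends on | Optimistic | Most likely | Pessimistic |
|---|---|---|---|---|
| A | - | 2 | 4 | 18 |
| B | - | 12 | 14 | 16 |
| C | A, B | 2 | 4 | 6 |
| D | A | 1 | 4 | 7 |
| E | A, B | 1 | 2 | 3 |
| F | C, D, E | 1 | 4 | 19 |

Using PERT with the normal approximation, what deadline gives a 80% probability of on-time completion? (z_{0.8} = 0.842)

te_A = (2 + 4·4 + 18)/6 = 36/6 = 6; σ²_A = ((18−2)/6)² = 7.111
te_B = (12 + 4·14 + 16)/6 = 84/6 = 14; σ²_B = ((16−12)/6)² = 0.444
te_C = (2 + 4·4 + 6)/6 = 24/6 = 4; σ²_C = ((6−2)/6)² = 0.444
te_D = (1 + 4·4 + 7)/6 = 24/6 = 4; σ²_D = ((7−1)/6)² = 1.000
te_E = (1 + 4·2 + 3)/6 = 12/6 = 2; σ²_E = ((3−1)/6)² = 0.111
te_F = (1 + 4·4 + 19)/6 = 36/6 = 6; σ²_F = ((19−1)/6)² = 9.000

Forward pass:
ES_A = 0; EF_A = 6
ES_B = 0; EF_B = 14
ES_C = max(EF_A=6, EF_B=14) = 14; EF_C = 14+4 = 18
ES_D = 6; EF_D = 6+4 = 10
ES_E = max(EF_A=6, EF_B=14) = 14; EF_E = 14+2 = 16
ES_F = max(EF_C=18, EF_D=10, EF_E=16) = 18; EF_F = 18+6 = 24
Expected project duration μ = 24 days. Critical path: B → C → F.

Variance along critical path = 0.444 + 0.444 + 9.000 = 9.889; σ = 3.145 days.
D = μ + z·σ = 24 + 0.842·3.145 = 26.6 days

26.6 days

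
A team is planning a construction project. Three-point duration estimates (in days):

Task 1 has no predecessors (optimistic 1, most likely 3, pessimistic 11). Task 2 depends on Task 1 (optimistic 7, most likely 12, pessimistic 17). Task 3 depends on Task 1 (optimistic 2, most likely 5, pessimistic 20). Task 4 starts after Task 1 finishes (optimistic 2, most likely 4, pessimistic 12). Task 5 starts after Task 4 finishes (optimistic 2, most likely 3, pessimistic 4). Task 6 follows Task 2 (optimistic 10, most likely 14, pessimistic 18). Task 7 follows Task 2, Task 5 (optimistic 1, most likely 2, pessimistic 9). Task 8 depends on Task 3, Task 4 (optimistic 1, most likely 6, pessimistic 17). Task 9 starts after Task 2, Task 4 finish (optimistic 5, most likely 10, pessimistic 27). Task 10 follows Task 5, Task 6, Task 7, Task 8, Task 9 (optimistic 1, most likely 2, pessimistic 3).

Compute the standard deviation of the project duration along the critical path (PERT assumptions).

2.73 days

te_Task 1 = (1 + 4·3 + 11)/6 = 24/6 = 4; σ²_Task 1 = ((11−1)/6)² = 2.778
te_Task 2 = (7 + 4·12 + 17)/6 = 72/6 = 12; σ²_Task 2 = ((17−7)/6)² = 2.778
te_Task 3 = (2 + 4·5 + 20)/6 = 42/6 = 7; σ²_Task 3 = ((20−2)/6)² = 9.000
te_Task 4 = (2 + 4·4 + 12)/6 = 30/6 = 5; σ²_Task 4 = ((12−2)/6)² = 2.778
te_Task 5 = (2 + 4·3 + 4)/6 = 18/6 = 3; σ²_Task 5 = ((4−2)/6)² = 0.111
te_Task 6 = (10 + 4·14 + 18)/6 = 84/6 = 14; σ²_Task 6 = ((18−10)/6)² = 1.778
te_Task 7 = (1 + 4·2 + 9)/6 = 18/6 = 3; σ²_Task 7 = ((9−1)/6)² = 1.778
te_Task 8 = (1 + 4·6 + 17)/6 = 42/6 = 7; σ²_Task 8 = ((17−1)/6)² = 7.111
te_Task 9 = (5 + 4·10 + 27)/6 = 72/6 = 12; σ²_Task 9 = ((27−5)/6)² = 13.444
te_Task 10 = (1 + 4·2 + 3)/6 = 12/6 = 2; σ²_Task 10 = ((3−1)/6)² = 0.111

Forward pass:
ES_Task 1 = 0; EF_Task 1 = 4
ES_Task 2 = 4; EF_Task 2 = 4+12 = 16
ES_Task 3 = 4; EF_Task 3 = 4+7 = 11
ES_Task 4 = 4; EF_Task 4 = 4+5 = 9
ES_Task 5 = 9; EF_Task 5 = 9+3 = 12
ES_Task 6 = 16; EF_Task 6 = 16+14 = 30
ES_Task 7 = max(EF_Task 2=16, EF_Task 5=12) = 16; EF_Task 7 = 16+3 = 19
ES_Task 8 = max(EF_Task 3=11, EF_Task 4=9) = 11; EF_Task 8 = 11+7 = 18
ES_Task 9 = max(EF_Task 2=16, EF_Task 4=9) = 16; EF_Task 9 = 16+12 = 28
ES_Task 10 = max(EF_Task 5=12, EF_Task 6=30, EF_Task 7=19, EF_Task 8=18, EF_Task 9=28) = 30; EF_Task 10 = 30+2 = 32
Expected project duration μ = 32 days. Critical path: Task 1 → Task 2 → Task 6 → Task 10.

Variance along critical path = 2.778 + 2.778 + 1.778 + 0.111 = 7.444
σ = √7.444 = 2.728 days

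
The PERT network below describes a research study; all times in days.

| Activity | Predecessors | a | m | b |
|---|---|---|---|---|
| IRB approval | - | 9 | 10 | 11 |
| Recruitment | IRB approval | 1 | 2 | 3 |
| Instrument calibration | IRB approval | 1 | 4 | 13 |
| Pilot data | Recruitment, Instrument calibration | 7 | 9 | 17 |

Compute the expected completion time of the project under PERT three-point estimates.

te_IRB approval = (9 + 4·10 + 11)/6 = 60/6 = 10
te_Recruitment = (1 + 4·2 + 3)/6 = 12/6 = 2
te_Instrument calibration = (1 + 4·4 + 13)/6 = 30/6 = 5
te_Pilot data = (7 + 4·9 + 17)/6 = 60/6 = 10

Forward pass:
ES_IRB approval = 0; EF_IRB approval = 10
ES_Recruitment = 10; EF_Recruitment = 10+2 = 12
ES_Instrument calibration = 10; EF_Instrument calibration = 10+5 = 15
ES_Pilot data = max(EF_Recruitment=12, EF_Instrument calibration=15) = 15; EF_Pilot data = 15+10 = 25
Expected project duration μ = 25 days. Critical path: IRB approval → Instrument calibration → Pilot data.

25 days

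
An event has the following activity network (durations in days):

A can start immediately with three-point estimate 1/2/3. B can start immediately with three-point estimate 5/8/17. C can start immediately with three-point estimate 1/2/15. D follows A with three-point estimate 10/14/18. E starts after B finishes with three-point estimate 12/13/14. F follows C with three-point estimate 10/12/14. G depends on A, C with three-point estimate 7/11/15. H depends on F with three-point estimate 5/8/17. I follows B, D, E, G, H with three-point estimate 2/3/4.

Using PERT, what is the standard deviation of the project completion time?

3.16 days

te_A = (1 + 4·2 + 3)/6 = 12/6 = 2; σ²_A = ((3−1)/6)² = 0.111
te_B = (5 + 4·8 + 17)/6 = 54/6 = 9; σ²_B = ((17−5)/6)² = 4.000
te_C = (1 + 4·2 + 15)/6 = 24/6 = 4; σ²_C = ((15−1)/6)² = 5.444
te_D = (10 + 4·14 + 18)/6 = 84/6 = 14; σ²_D = ((18−10)/6)² = 1.778
te_E = (12 + 4·13 + 14)/6 = 78/6 = 13; σ²_E = ((14−12)/6)² = 0.111
te_F = (10 + 4·12 + 14)/6 = 72/6 = 12; σ²_F = ((14−10)/6)² = 0.444
te_G = (7 + 4·11 + 15)/6 = 66/6 = 11; σ²_G = ((15−7)/6)² = 1.778
te_H = (5 + 4·8 + 17)/6 = 54/6 = 9; σ²_H = ((17−5)/6)² = 4.000
te_I = (2 + 4·3 + 4)/6 = 18/6 = 3; σ²_I = ((4−2)/6)² = 0.111

Forward pass:
ES_A = 0; EF_A = 2
ES_B = 0; EF_B = 9
ES_C = 0; EF_C = 4
ES_D = 2; EF_D = 2+14 = 16
ES_E = 9; EF_E = 9+13 = 22
ES_F = 4; EF_F = 4+12 = 16
ES_G = max(EF_A=2, EF_C=4) = 4; EF_G = 4+11 = 15
ES_H = 16; EF_H = 16+9 = 25
ES_I = max(EF_B=9, EF_D=16, EF_E=22, EF_G=15, EF_H=25) = 25; EF_I = 25+3 = 28
Expected project duration μ = 28 days. Critical path: C → F → H → I.

Variance along critical path = 5.444 + 0.444 + 4.000 + 0.111 = 10.000
σ = √10.000 = 3.162 days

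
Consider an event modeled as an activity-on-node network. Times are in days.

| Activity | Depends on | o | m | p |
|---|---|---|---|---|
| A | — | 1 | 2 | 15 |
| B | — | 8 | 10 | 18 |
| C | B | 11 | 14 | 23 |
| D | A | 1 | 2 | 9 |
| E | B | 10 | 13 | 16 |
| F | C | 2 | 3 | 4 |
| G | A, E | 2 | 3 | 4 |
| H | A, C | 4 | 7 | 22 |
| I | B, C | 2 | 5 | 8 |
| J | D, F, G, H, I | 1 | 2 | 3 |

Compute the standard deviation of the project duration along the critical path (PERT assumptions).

3.99 days

te_A = (1 + 4·2 + 15)/6 = 24/6 = 4; σ²_A = ((15−1)/6)² = 5.444
te_B = (8 + 4·10 + 18)/6 = 66/6 = 11; σ²_B = ((18−8)/6)² = 2.778
te_C = (11 + 4·14 + 23)/6 = 90/6 = 15; σ²_C = ((23−11)/6)² = 4.000
te_D = (1 + 4·2 + 9)/6 = 18/6 = 3; σ²_D = ((9−1)/6)² = 1.778
te_E = (10 + 4·13 + 16)/6 = 78/6 = 13; σ²_E = ((16−10)/6)² = 1.000
te_F = (2 + 4·3 + 4)/6 = 18/6 = 3; σ²_F = ((4−2)/6)² = 0.111
te_G = (2 + 4·3 + 4)/6 = 18/6 = 3; σ²_G = ((4−2)/6)² = 0.111
te_H = (4 + 4·7 + 22)/6 = 54/6 = 9; σ²_H = ((22−4)/6)² = 9.000
te_I = (2 + 4·5 + 8)/6 = 30/6 = 5; σ²_I = ((8−2)/6)² = 1.000
te_J = (1 + 4·2 + 3)/6 = 12/6 = 2; σ²_J = ((3−1)/6)² = 0.111

Forward pass:
ES_A = 0; EF_A = 4
ES_B = 0; EF_B = 11
ES_C = 11; EF_C = 11+15 = 26
ES_D = 4; EF_D = 4+3 = 7
ES_E = 11; EF_E = 11+13 = 24
ES_F = 26; EF_F = 26+3 = 29
ES_G = max(EF_A=4, EF_E=24) = 24; EF_G = 24+3 = 27
ES_H = max(EF_A=4, EF_C=26) = 26; EF_H = 26+9 = 35
ES_I = max(EF_B=11, EF_C=26) = 26; EF_I = 26+5 = 31
ES_J = max(EF_D=7, EF_F=29, EF_G=27, EF_H=35, EF_I=31) = 35; EF_J = 35+2 = 37
Expected project duration μ = 37 days. Critical path: B → C → H → J.

Variance along critical path = 2.778 + 4.000 + 9.000 + 0.111 = 15.889
σ = √15.889 = 3.986 days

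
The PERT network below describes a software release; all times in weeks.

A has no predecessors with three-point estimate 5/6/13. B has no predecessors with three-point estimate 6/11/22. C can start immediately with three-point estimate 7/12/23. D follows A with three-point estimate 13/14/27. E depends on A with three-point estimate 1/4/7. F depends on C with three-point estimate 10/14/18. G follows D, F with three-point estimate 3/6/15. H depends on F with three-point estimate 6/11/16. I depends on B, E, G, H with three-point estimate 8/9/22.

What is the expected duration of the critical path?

49 weeks

te_A = (5 + 4·6 + 13)/6 = 42/6 = 7
te_B = (6 + 4·11 + 22)/6 = 72/6 = 12
te_C = (7 + 4·12 + 23)/6 = 78/6 = 13
te_D = (13 + 4·14 + 27)/6 = 96/6 = 16
te_E = (1 + 4·4 + 7)/6 = 24/6 = 4
te_F = (10 + 4·14 + 18)/6 = 84/6 = 14
te_G = (3 + 4·6 + 15)/6 = 42/6 = 7
te_H = (6 + 4·11 + 16)/6 = 66/6 = 11
te_I = (8 + 4·9 + 22)/6 = 66/6 = 11

Forward pass:
ES_A = 0; EF_A = 7
ES_B = 0; EF_B = 12
ES_C = 0; EF_C = 13
ES_D = 7; EF_D = 7+16 = 23
ES_E = 7; EF_E = 7+4 = 11
ES_F = 13; EF_F = 13+14 = 27
ES_G = max(EF_D=23, EF_F=27) = 27; EF_G = 27+7 = 34
ES_H = 27; EF_H = 27+11 = 38
ES_I = max(EF_B=12, EF_E=11, EF_G=34, EF_H=38) = 38; EF_I = 38+11 = 49
Expected project duration μ = 49 weeks. Critical path: C → F → H → I.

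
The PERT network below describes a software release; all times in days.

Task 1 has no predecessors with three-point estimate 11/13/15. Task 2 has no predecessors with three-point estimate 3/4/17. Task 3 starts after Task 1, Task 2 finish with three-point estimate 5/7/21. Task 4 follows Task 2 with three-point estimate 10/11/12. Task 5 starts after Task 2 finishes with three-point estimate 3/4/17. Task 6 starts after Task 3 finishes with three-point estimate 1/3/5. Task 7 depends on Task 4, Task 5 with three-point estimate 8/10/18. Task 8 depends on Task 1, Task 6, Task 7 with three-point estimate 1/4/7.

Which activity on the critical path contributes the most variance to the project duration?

Task 2

te_Task 1 = (11 + 4·13 + 15)/6 = 78/6 = 13; σ²_Task 1 = ((15−11)/6)² = 0.444
te_Task 2 = (3 + 4·4 + 17)/6 = 36/6 = 6; σ²_Task 2 = ((17−3)/6)² = 5.444
te_Task 3 = (5 + 4·7 + 21)/6 = 54/6 = 9; σ²_Task 3 = ((21−5)/6)² = 7.111
te_Task 4 = (10 + 4·11 + 12)/6 = 66/6 = 11; σ²_Task 4 = ((12−10)/6)² = 0.111
te_Task 5 = (3 + 4·4 + 17)/6 = 36/6 = 6; σ²_Task 5 = ((17−3)/6)² = 5.444
te_Task 6 = (1 + 4·3 + 5)/6 = 18/6 = 3; σ²_Task 6 = ((5−1)/6)² = 0.444
te_Task 7 = (8 + 4·10 + 18)/6 = 66/6 = 11; σ²_Task 7 = ((18−8)/6)² = 2.778
te_Task 8 = (1 + 4·4 + 7)/6 = 24/6 = 4; σ²_Task 8 = ((7−1)/6)² = 1.000

Forward pass:
ES_Task 1 = 0; EF_Task 1 = 13
ES_Task 2 = 0; EF_Task 2 = 6
ES_Task 3 = max(EF_Task 1=13, EF_Task 2=6) = 13; EF_Task 3 = 13+9 = 22
ES_Task 4 = 6; EF_Task 4 = 6+11 = 17
ES_Task 5 = 6; EF_Task 5 = 6+6 = 12
ES_Task 6 = 22; EF_Task 6 = 22+3 = 25
ES_Task 7 = max(EF_Task 4=17, EF_Task 5=12) = 17; EF_Task 7 = 17+11 = 28
ES_Task 8 = max(EF_Task 1=13, EF_Task 6=25, EF_Task 7=28) = 28; EF_Task 8 = 28+4 = 32
Expected project duration μ = 32 days. Critical path: Task 2 → Task 4 → Task 7 → Task 8.

Variances on critical path: σ²_Task 2=5.444, σ²_Task 4=0.111, σ²_Task 7=2.778, σ²_Task 8=1.000.
Largest is σ²_Task 2 = 5.444.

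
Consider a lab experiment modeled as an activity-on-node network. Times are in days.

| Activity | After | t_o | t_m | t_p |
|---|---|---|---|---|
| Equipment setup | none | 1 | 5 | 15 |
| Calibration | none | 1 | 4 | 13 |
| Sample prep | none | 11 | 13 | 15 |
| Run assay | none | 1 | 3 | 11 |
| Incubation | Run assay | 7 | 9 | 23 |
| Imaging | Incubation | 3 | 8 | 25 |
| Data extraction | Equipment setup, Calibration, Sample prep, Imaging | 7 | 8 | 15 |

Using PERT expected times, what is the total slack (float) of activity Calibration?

te_Equipment setup = (1 + 4·5 + 15)/6 = 36/6 = 6
te_Calibration = (1 + 4·4 + 13)/6 = 30/6 = 5
te_Sample prep = (11 + 4·13 + 15)/6 = 78/6 = 13
te_Run assay = (1 + 4·3 + 11)/6 = 24/6 = 4
te_Incubation = (7 + 4·9 + 23)/6 = 66/6 = 11
te_Imaging = (3 + 4·8 + 25)/6 = 60/6 = 10
te_Data extraction = (7 + 4·8 + 15)/6 = 54/6 = 9

Forward pass:
ES_Equipment setup = 0; EF_Equipment setup = 6
ES_Calibration = 0; EF_Calibration = 5
ES_Sample prep = 0; EF_Sample prep = 13
ES_Run assay = 0; EF_Run assay = 4
ES_Incubation = 4; EF_Incubation = 4+11 = 15
ES_Imaging = 15; EF_Imaging = 15+10 = 25
ES_Data extraction = max(EF_Equipment setup=6, EF_Calibration=5, EF_Sample prep=13, EF_Imaging=25) = 25; EF_Data extraction = 25+9 = 34
Expected project duration μ = 34 days. Critical path: Run assay → Incubation → Imaging → Data extraction.

Backward pass:
LF_Data extraction = 34; LS_Data extraction = 34−9 = 25
LF_Imaging = LS_Data extraction = 25; LS_Imaging = 25−10 = 15
LF_Incubation = LS_Imaging = 15; LS_Incubation = 15−11 = 4
LF_Run assay = LS_Incubation = 4; LS_Run assay = 4−4 = 0
LF_Sample prep = LS_Data extraction = 25; LS_Sample prep = 25−13 = 12
LF_Calibration = LS_Data extraction = 25; LS_Calibration = 25−5 = 20
LF_Equipment setup = LS_Data extraction = 25; LS_Equipment setup = 25−6 = 19
Slack_Calibration = LS_Calibration − ES_Calibration = 20 − 0 = 20

20 days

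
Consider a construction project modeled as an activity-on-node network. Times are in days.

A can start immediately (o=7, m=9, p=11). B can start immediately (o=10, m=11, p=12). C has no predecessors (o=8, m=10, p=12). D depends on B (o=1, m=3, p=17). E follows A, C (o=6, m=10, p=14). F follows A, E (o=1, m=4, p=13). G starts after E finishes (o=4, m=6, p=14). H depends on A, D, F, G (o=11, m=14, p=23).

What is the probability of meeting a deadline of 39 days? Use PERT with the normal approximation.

te_A = (7 + 4·9 + 11)/6 = 54/6 = 9; σ²_A = ((11−7)/6)² = 0.444
te_B = (10 + 4·11 + 12)/6 = 66/6 = 11; σ²_B = ((12−10)/6)² = 0.111
te_C = (8 + 4·10 + 12)/6 = 60/6 = 10; σ²_C = ((12−8)/6)² = 0.444
te_D = (1 + 4·3 + 17)/6 = 30/6 = 5; σ²_D = ((17−1)/6)² = 7.111
te_E = (6 + 4·10 + 14)/6 = 60/6 = 10; σ²_E = ((14−6)/6)² = 1.778
te_F = (1 + 4·4 + 13)/6 = 30/6 = 5; σ²_F = ((13−1)/6)² = 4.000
te_G = (4 + 4·6 + 14)/6 = 42/6 = 7; σ²_G = ((14−4)/6)² = 2.778
te_H = (11 + 4·14 + 23)/6 = 90/6 = 15; σ²_H = ((23−11)/6)² = 4.000

Forward pass:
ES_A = 0; EF_A = 9
ES_B = 0; EF_B = 11
ES_C = 0; EF_C = 10
ES_D = 11; EF_D = 11+5 = 16
ES_E = max(EF_A=9, EF_C=10) = 10; EF_E = 10+10 = 20
ES_F = max(EF_A=9, EF_E=20) = 20; EF_F = 20+5 = 25
ES_G = 20; EF_G = 20+7 = 27
ES_H = max(EF_A=9, EF_D=16, EF_F=25, EF_G=27) = 27; EF_H = 27+15 = 42
Expected project duration μ = 42 days. Critical path: C → E → G → H.

Variance along critical path = 0.444 + 1.778 + 2.778 + 4.000 = 9.000; σ = √9.000 = 3.000 days.
Z = (39 − 42) / 3.000 = -1.000
P(T ≤ 39) = Φ(-1.000) ≈ 0.159

0.159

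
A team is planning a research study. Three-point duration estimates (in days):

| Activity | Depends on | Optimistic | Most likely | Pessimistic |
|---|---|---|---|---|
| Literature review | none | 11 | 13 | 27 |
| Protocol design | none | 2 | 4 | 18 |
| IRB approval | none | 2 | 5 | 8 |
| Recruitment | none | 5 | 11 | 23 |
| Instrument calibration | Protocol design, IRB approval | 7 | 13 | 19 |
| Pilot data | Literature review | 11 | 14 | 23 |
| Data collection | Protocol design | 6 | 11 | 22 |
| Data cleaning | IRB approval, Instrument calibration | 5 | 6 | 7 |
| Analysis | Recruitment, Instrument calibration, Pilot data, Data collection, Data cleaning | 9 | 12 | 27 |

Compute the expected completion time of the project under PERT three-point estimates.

44 days

te_Literature review = (11 + 4·13 + 27)/6 = 90/6 = 15
te_Protocol design = (2 + 4·4 + 18)/6 = 36/6 = 6
te_IRB approval = (2 + 4·5 + 8)/6 = 30/6 = 5
te_Recruitment = (5 + 4·11 + 23)/6 = 72/6 = 12
te_Instrument calibration = (7 + 4·13 + 19)/6 = 78/6 = 13
te_Pilot data = (11 + 4·14 + 23)/6 = 90/6 = 15
te_Data collection = (6 + 4·11 + 22)/6 = 72/6 = 12
te_Data cleaning = (5 + 4·6 + 7)/6 = 36/6 = 6
te_Analysis = (9 + 4·12 + 27)/6 = 84/6 = 14

Forward pass:
ES_Literature review = 0; EF_Literature review = 15
ES_Protocol design = 0; EF_Protocol design = 6
ES_IRB approval = 0; EF_IRB approval = 5
ES_Recruitment = 0; EF_Recruitment = 12
ES_Instrument calibration = max(EF_Protocol design=6, EF_IRB approval=5) = 6; EF_Instrument calibration = 6+13 = 19
ES_Pilot data = 15; EF_Pilot data = 15+15 = 30
ES_Data collection = 6; EF_Data collection = 6+12 = 18
ES_Data cleaning = max(EF_IRB approval=5, EF_Instrument calibration=19) = 19; EF_Data cleaning = 19+6 = 25
ES_Analysis = max(EF_Recruitment=12, EF_Instrument calibration=19, EF_Pilot data=30, EF_Data collection=18, EF_Data cleaning=25) = 30; EF_Analysis = 30+14 = 44
Expected project duration μ = 44 days. Critical path: Literature review → Pilot data → Analysis.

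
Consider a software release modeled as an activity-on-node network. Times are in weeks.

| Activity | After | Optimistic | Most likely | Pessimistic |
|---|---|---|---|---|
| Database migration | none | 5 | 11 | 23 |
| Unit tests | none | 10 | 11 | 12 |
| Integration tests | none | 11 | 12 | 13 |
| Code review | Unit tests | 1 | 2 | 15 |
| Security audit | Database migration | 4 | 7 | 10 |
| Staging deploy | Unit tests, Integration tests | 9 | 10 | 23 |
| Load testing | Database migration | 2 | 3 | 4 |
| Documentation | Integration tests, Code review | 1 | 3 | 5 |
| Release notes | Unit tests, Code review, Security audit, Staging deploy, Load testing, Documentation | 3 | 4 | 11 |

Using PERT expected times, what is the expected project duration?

te_Database migration = (5 + 4·11 + 23)/6 = 72/6 = 12
te_Unit tests = (10 + 4·11 + 12)/6 = 66/6 = 11
te_Integration tests = (11 + 4·12 + 13)/6 = 72/6 = 12
te_Code review = (1 + 4·2 + 15)/6 = 24/6 = 4
te_Security audit = (4 + 4·7 + 10)/6 = 42/6 = 7
te_Staging deploy = (9 + 4·10 + 23)/6 = 72/6 = 12
te_Load testing = (2 + 4·3 + 4)/6 = 18/6 = 3
te_Documentation = (1 + 4·3 + 5)/6 = 18/6 = 3
te_Release notes = (3 + 4·4 + 11)/6 = 30/6 = 5

Forward pass:
ES_Database migration = 0; EF_Database migration = 12
ES_Unit tests = 0; EF_Unit tests = 11
ES_Integration tests = 0; EF_Integration tests = 12
ES_Code review = 11; EF_Code review = 11+4 = 15
ES_Security audit = 12; EF_Security audit = 12+7 = 19
ES_Staging deploy = max(EF_Unit tests=11, EF_Integration tests=12) = 12; EF_Staging deploy = 12+12 = 24
ES_Load testing = 12; EF_Load testing = 12+3 = 15
ES_Documentation = max(EF_Integration tests=12, EF_Code review=15) = 15; EF_Documentation = 15+3 = 18
ES_Release notes = max(EF_Unit tests=11, EF_Code review=15, EF_Security audit=19, EF_Staging deploy=24, EF_Load testing=15, EF_Documentation=18) = 24; EF_Release notes = 24+5 = 29
Expected project duration μ = 29 weeks. Critical path: Integration tests → Staging deploy → Release notes.

29 weeks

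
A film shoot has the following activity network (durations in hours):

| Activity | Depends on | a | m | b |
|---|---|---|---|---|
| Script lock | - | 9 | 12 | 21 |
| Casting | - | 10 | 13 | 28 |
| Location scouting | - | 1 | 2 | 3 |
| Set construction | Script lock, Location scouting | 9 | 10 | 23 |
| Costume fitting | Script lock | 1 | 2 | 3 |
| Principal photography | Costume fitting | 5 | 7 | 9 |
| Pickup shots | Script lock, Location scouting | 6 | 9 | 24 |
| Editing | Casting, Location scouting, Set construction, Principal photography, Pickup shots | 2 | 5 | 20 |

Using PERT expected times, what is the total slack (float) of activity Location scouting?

te_Script lock = (9 + 4·12 + 21)/6 = 78/6 = 13
te_Casting = (10 + 4·13 + 28)/6 = 90/6 = 15
te_Location scouting = (1 + 4·2 + 3)/6 = 12/6 = 2
te_Set construction = (9 + 4·10 + 23)/6 = 72/6 = 12
te_Costume fitting = (1 + 4·2 + 3)/6 = 12/6 = 2
te_Principal photography = (5 + 4·7 + 9)/6 = 42/6 = 7
te_Pickup shots = (6 + 4·9 + 24)/6 = 66/6 = 11
te_Editing = (2 + 4·5 + 20)/6 = 42/6 = 7

Forward pass:
ES_Script lock = 0; EF_Script lock = 13
ES_Casting = 0; EF_Casting = 15
ES_Location scouting = 0; EF_Location scouting = 2
ES_Set construction = max(EF_Script lock=13, EF_Location scouting=2) = 13; EF_Set construction = 13+12 = 25
ES_Costume fitting = 13; EF_Costume fitting = 13+2 = 15
ES_Principal photography = 15; EF_Principal photography = 15+7 = 22
ES_Pickup shots = max(EF_Script lock=13, EF_Location scouting=2) = 13; EF_Pickup shots = 13+11 = 24
ES_Editing = max(EF_Casting=15, EF_Location scouting=2, EF_Set construction=25, EF_Principal photography=22, EF_Pickup shots=24) = 25; EF_Editing = 25+7 = 32
Expected project duration μ = 32 hours. Critical path: Script lock → Set construction → Editing.

Backward pass:
LF_Editing = 32; LS_Editing = 32−7 = 25
LF_Pickup shots = LS_Editing = 25; LS_Pickup shots = 25−11 = 14
LF_Principal photography = LS_Editing = 25; LS_Principal photography = 25−7 = 18
LF_Costume fitting = LS_Principal photography = 18; LS_Costume fitting = 18−2 = 16
LF_Set construction = LS_Editing = 25; LS_Set construction = 25−12 = 13
LF_Location scouting = min(LS_Set construction=13, LS_Pickup shots=14, LS_Editing=25) = 13; LS_Location scouting = 13−2 = 11
LF_Casting = LS_Editing = 25; LS_Casting = 25−15 = 10
LF_Script lock = min(LS_Set construction=13, LS_Costume fitting=16, LS_Pickup shots=14) = 13; LS_Script lock = 13−13 = 0
Slack_Location scouting = LS_Location scouting − ES_Location scouting = 11 − 0 = 11

11 hours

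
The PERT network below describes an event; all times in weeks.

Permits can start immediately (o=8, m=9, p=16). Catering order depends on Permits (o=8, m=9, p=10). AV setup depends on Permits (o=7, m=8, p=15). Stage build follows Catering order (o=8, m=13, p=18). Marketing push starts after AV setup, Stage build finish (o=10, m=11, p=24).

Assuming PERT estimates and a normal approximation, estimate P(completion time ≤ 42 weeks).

te_Permits = (8 + 4·9 + 16)/6 = 60/6 = 10; σ²_Permits = ((16−8)/6)² = 1.778
te_Catering order = (8 + 4·9 + 10)/6 = 54/6 = 9; σ²_Catering order = ((10−8)/6)² = 0.111
te_AV setup = (7 + 4·8 + 15)/6 = 54/6 = 9; σ²_AV setup = ((15−7)/6)² = 1.778
te_Stage build = (8 + 4·13 + 18)/6 = 78/6 = 13; σ²_Stage build = ((18−8)/6)² = 2.778
te_Marketing push = (10 + 4·11 + 24)/6 = 78/6 = 13; σ²_Marketing push = ((24−10)/6)² = 5.444

Forward pass:
ES_Permits = 0; EF_Permits = 10
ES_Catering order = 10; EF_Catering order = 10+9 = 19
ES_AV setup = 10; EF_AV setup = 10+9 = 19
ES_Stage build = 19; EF_Stage build = 19+13 = 32
ES_Marketing push = max(EF_AV setup=19, EF_Stage build=32) = 32; EF_Marketing push = 32+13 = 45
Expected project duration μ = 45 weeks. Critical path: Permits → Catering order → Stage build → Marketing push.

Variance along critical path = 1.778 + 0.111 + 2.778 + 5.444 = 10.111; σ = √10.111 = 3.180 weeks.
Z = (42 − 45) / 3.180 = -0.943
P(T ≤ 42) = Φ(-0.943) ≈ 0.173

0.173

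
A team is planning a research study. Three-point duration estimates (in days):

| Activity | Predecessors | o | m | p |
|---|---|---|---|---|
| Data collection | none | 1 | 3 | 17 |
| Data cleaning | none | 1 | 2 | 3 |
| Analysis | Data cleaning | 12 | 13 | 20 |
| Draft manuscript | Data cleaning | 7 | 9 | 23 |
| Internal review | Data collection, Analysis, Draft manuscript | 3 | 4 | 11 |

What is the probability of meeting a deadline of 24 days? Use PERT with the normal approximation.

te_Data collection = (1 + 4·3 + 17)/6 = 30/6 = 5; σ²_Data collection = ((17−1)/6)² = 7.111
te_Data cleaning = (1 + 4·2 + 3)/6 = 12/6 = 2; σ²_Data cleaning = ((3−1)/6)² = 0.111
te_Analysis = (12 + 4·13 + 20)/6 = 84/6 = 14; σ²_Analysis = ((20−12)/6)² = 1.778
te_Draft manuscript = (7 + 4·9 + 23)/6 = 66/6 = 11; σ²_Draft manuscript = ((23−7)/6)² = 7.111
te_Internal review = (3 + 4·4 + 11)/6 = 30/6 = 5; σ²_Internal review = ((11−3)/6)² = 1.778

Forward pass:
ES_Data collection = 0; EF_Data collection = 5
ES_Data cleaning = 0; EF_Data cleaning = 2
ES_Analysis = 2; EF_Analysis = 2+14 = 16
ES_Draft manuscript = 2; EF_Draft manuscript = 2+11 = 13
ES_Internal review = max(EF_Data collection=5, EF_Analysis=16, EF_Draft manuscript=13) = 16; EF_Internal review = 16+5 = 21
Expected project duration μ = 21 days. Critical path: Data cleaning → Analysis → Internal review.

Variance along critical path = 0.111 + 1.778 + 1.778 = 3.667; σ = √3.667 = 1.915 days.
Z = (24 − 21) / 1.915 = 1.567
P(T ≤ 24) = Φ(1.567) ≈ 0.941

0.941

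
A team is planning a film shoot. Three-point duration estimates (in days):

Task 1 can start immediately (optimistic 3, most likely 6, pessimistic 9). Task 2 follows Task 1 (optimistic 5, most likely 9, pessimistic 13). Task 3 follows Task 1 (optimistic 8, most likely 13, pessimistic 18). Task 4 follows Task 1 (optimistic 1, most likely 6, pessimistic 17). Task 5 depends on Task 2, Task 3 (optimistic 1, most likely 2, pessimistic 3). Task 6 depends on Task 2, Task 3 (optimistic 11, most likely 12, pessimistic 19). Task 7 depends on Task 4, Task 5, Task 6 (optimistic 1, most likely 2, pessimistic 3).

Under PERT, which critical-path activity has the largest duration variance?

Task 3

te_Task 1 = (3 + 4·6 + 9)/6 = 36/6 = 6; σ²_Task 1 = ((9−3)/6)² = 1.000
te_Task 2 = (5 + 4·9 + 13)/6 = 54/6 = 9; σ²_Task 2 = ((13−5)/6)² = 1.778
te_Task 3 = (8 + 4·13 + 18)/6 = 78/6 = 13; σ²_Task 3 = ((18−8)/6)² = 2.778
te_Task 4 = (1 + 4·6 + 17)/6 = 42/6 = 7; σ²_Task 4 = ((17−1)/6)² = 7.111
te_Task 5 = (1 + 4·2 + 3)/6 = 12/6 = 2; σ²_Task 5 = ((3−1)/6)² = 0.111
te_Task 6 = (11 + 4·12 + 19)/6 = 78/6 = 13; σ²_Task 6 = ((19−11)/6)² = 1.778
te_Task 7 = (1 + 4·2 + 3)/6 = 12/6 = 2; σ²_Task 7 = ((3−1)/6)² = 0.111

Forward pass:
ES_Task 1 = 0; EF_Task 1 = 6
ES_Task 2 = 6; EF_Task 2 = 6+9 = 15
ES_Task 3 = 6; EF_Task 3 = 6+13 = 19
ES_Task 4 = 6; EF_Task 4 = 6+7 = 13
ES_Task 5 = max(EF_Task 2=15, EF_Task 3=19) = 19; EF_Task 5 = 19+2 = 21
ES_Task 6 = max(EF_Task 2=15, EF_Task 3=19) = 19; EF_Task 6 = 19+13 = 32
ES_Task 7 = max(EF_Task 4=13, EF_Task 5=21, EF_Task 6=32) = 32; EF_Task 7 = 32+2 = 34
Expected project duration μ = 34 days. Critical path: Task 1 → Task 3 → Task 6 → Task 7.

Variances on critical path: σ²_Task 1=1.000, σ²_Task 3=2.778, σ²_Task 6=1.778, σ²_Task 7=0.111.
Largest is σ²_Task 3 = 2.778.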